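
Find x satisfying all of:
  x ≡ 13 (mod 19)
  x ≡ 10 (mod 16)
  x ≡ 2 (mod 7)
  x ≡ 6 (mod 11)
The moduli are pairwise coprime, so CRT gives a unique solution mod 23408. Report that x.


Product of moduli M = 19 · 16 · 7 · 11 = 23408.
Merge one congruence at a time:
  Start: x ≡ 13 (mod 19).
  Combine with x ≡ 10 (mod 16); new modulus lcm = 304.
    Write x = 13 + 19·t and substitute into x ≡ 10 (mod 16): 19·t ≡ 10 − 13 = -3 (mod 16).
    Reduce coefficients mod 16: 3·t ≡ 13 (mod 16).
    The inverse of 3 mod 16 is 11 (since 3·11 = 33 = 2·16 + 1), so t ≡ 11·13 = 143 ≡ 15 (mod 16).
    Then x = 13 + 19·15 = 298, valid modulo lcm(19, 16) = 304: x ≡ 298 (mod 304).
  Combine with x ≡ 2 (mod 7); new modulus lcm = 2128.
    Write x = 298 + 304·t and substitute into x ≡ 2 (mod 7): 304·t ≡ 2 − 298 = -296 (mod 7).
    Reduce coefficients mod 7: 3·t ≡ 5 (mod 7).
    The inverse of 3 mod 7 is 5 (since 3·5 = 15 = 2·7 + 1), so t ≡ 5·5 = 25 ≡ 4 (mod 7).
    Then x = 298 + 304·4 = 1514, valid modulo lcm(304, 7) = 2128: x ≡ 1514 (mod 2128).
  Combine with x ≡ 6 (mod 11); new modulus lcm = 23408.
    Write x = 1514 + 2128·t and substitute into x ≡ 6 (mod 11): 2128·t ≡ 6 − 1514 = -1508 (mod 11).
    Reduce coefficients mod 11: 5·t ≡ 10 (mod 11).
    The inverse of 5 mod 11 is 9 (since 5·9 = 45 = 4·11 + 1), so t ≡ 9·10 = 90 ≡ 2 (mod 11).
    Then x = 1514 + 2128·2 = 5770, valid modulo lcm(2128, 11) = 23408: x ≡ 5770 (mod 23408).
Verify against each original: 5770 mod 19 = 13, 5770 mod 16 = 10, 5770 mod 7 = 2, 5770 mod 11 = 6.

x ≡ 5770 (mod 23408).


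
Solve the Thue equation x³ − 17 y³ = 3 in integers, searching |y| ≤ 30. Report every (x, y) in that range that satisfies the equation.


The equation is x³ - 17y³ = 3. For fixed y, x³ = 17·y³ + 3, so a solution requires the RHS to be a perfect cube.
Strategy: iterate y from -30 to 30, compute RHS = 17·y³ + 3, and check whether it is a (positive or negative) perfect cube.
Check small values of y:
  y = 0: RHS = 3 is not a perfect cube.
  y = 1: RHS = 20 is not a perfect cube.
  y = -1: RHS = -14 is not a perfect cube.
  y = 2: RHS = 139 is not a perfect cube.
  y = -2: RHS = -133 is not a perfect cube.
  y = 3: RHS = 462 is not a perfect cube.
  y = -3: RHS = -456 is not a perfect cube.
Continuing the search up to |y| = 30 finds no solutions either.
No (x, y) in the scanned range satisfies the equation.

No integer solutions with |y| ≤ 30.


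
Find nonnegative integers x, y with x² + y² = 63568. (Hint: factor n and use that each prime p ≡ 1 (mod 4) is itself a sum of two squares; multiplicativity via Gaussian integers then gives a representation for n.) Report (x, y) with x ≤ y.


Step 1: Factor n = 63568 = 2^4 · 29 · 137.
Step 2: Check the mod-4 condition on each prime factor: 2 = 2 (special); 29 ≡ 1 (mod 4), exponent 1; 137 ≡ 1 (mod 4), exponent 1.
All primes ≡ 3 (mod 4) appear to even exponent (or don't appear), so by the two-squares theorem n IS expressible as a sum of two squares.
Step 3: Build a representation. Group n = k² · m with k = 4 and m = 29 · 137 = 3973 (a product of primes ≡ 1 (mod 4)); a representation of m scales to one of n via (k·x)² + (k·y)² = k²(x² + y²). Each prime p ≡ 1 (mod 4) is itself a sum of two squares; find a² by testing p − a² for a perfect square:
  29: 29 − 1² = 28, 29 − 2² = 25 = 5² ⇒ 29 = 2² + 5².
  137: 137 − 1² = 136, 137 − 2² = 133, 137 − 3² = 128, 137 − 4² = 121 = 11² ⇒ 137 = 4² + 11².
  Combine using the Brahmagupta–Fibonacci identity (a² + b²)(c² + d²) = (ac − bd)² + (ad + bc)² = (ac + bd)² + (ad − bc)²:
  29 · 137 = 3973: from (2² + 5²)(4² + 11²), take (2·4 − 5·11, 2·11 + 5·4) = (8 − 55, 22 + 20) = (-47, 42); dropping signs (only squares matter) gives (47, 42); check 47² + 42² = 2209 + 1764 = 3973 ✓.
  Scale by k = 4: (4·47, 4·42) = (188, 168).
Step 4: Order so x ≤ y and verify: 168² + 188² = 28224 + 35344 = 63568 = n. ✓

n = 63568 = 168² + 188² (one valid representation with x ≤ y).


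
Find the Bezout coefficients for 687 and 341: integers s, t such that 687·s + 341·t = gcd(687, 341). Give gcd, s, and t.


Euclidean algorithm on (687, 341) — divide until remainder is 0:
  687 = 2 · 341 + 5
  341 = 68 · 5 + 1
  5 = 5 · 1 + 0
gcd(687, 341) = 1.
Track Bezout coefficients alongside the remainders: start with r₀ = 687 = a·1 + b·0 (s = 1, t = 0) and r₁ = 341 = a·0 + b·1 (s = 0, t = 1); each new remainder r_{k+1} = r_{k-1} − q_k·r_k inherits s_{k+1} = s_{k-1} − q_k·s_k, t_{k+1} = t_{k-1} − q_k·t_k, so r_k = a·s_k + b·t_k at every step:
  q = 2: r = 5, s = 1 − 2·0 = 1, t = 0 − 2·1 = -2  (check: 687·1 + 341·(-2) = 5)
  q = 68: r = 1, s = 0 − 68·1 = -68, t = 1 − 68·(-2) = 137  (check: 687·(-68) + 341·137 = 1)
The row with r = 1 (the gcd) gives the Bezout coefficients s = -68, t = 137.
Result: 687 · (-68) + 341 · (137) = 1.

gcd(687, 341) = 1; s = -68, t = 137 (check: 687·(-68) + 341·137 = 1).


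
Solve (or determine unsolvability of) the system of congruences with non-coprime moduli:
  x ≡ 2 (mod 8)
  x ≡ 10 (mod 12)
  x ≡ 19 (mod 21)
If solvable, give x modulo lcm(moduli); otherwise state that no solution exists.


Moduli 8, 12, 21 are not pairwise coprime, so CRT works modulo lcm(m_i) when all pairwise compatibility conditions hold.
Pairwise compatibility: gcd(m_i, m_j) must divide a_i - a_j for every pair.
Merge one congruence at a time:
  Start: x ≡ 2 (mod 8).
  Combine with x ≡ 10 (mod 12): gcd(8, 12) = 4; 10 - 2 = 8, which IS divisible by 4, so compatible.
    Write x = 2 + 8·t and substitute into x ≡ 10 (mod 12): 8·t ≡ 10 − 2 = 8 (mod 12).
    Divide the congruence (and modulus) by g = 4: 2·t ≡ 2 (mod 3).
    The inverse of 2 mod 3 is 2 (since 2·2 = 4 = 1·3 + 1), so t ≡ 2·2 = 4 ≡ 1 (mod 3).
    Then x = 2 + 8·1 = 10, valid modulo lcm(8, 12) = 24: x ≡ 10 (mod 24).
  Combine with x ≡ 19 (mod 21): gcd(24, 21) = 3; 19 - 10 = 9, which IS divisible by 3, so compatible.
    Write x = 10 + 24·t and substitute into x ≡ 19 (mod 21): 24·t ≡ 19 − 10 = 9 (mod 21).
    Divide the congruence (and modulus) by g = 3: 8·t ≡ 3 (mod 7).
    Reduce coefficients mod 7: 1·t ≡ 3 (mod 7).
    So t ≡ 3 (mod 7).
    Then x = 10 + 24·3 = 82, valid modulo lcm(24, 21) = 168: x ≡ 82 (mod 168).
Verify: 82 mod 8 = 2, 82 mod 12 = 10, 82 mod 21 = 19.

x ≡ 82 (mod 168).


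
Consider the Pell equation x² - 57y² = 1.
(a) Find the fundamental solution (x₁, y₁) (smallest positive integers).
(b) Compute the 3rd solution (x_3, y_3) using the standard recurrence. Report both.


Step 1: Find the fundamental solution (x₁, y₁) of x² - 57y² = 1.
  Expand √57 as a continued fraction. a₀ = ⌊√57⌋ = 7; iterate m_{k+1} = d_k·a_k − m_k, d_{k+1} = (57 − m_{k+1}²)/d_k, a_{k+1} = ⌊(a₀ + m_{k+1})/d_{k+1}⌋ (starting m₀ = 0, d₀ = 1), with convergents p_k = a_k·p_{k-1} + p_{k-2}, q_k = a_k·q_{k-1} + q_{k-2} (p₋₁ = 1, q₋₁ = 0):
  k = 0: a₀ = 7; p₀/q₀ = 7/1; p₀² − 57·q₀² = 49 − 57 = -8.
  k = 1: m = 7, d = 8, a = ⌊(7 + 7)/8⌋ = 1; p/q = (1·7 + 1)/(1·1 + 0) = 8/1; p² − 57·q² = 64 − 57 = 7.
  k = 2: m = 1, d = 7, a = ⌊(7 + 1)/7⌋ = 1; p/q = (1·8 + 7)/(1·1 + 1) = 15/2; p² − 57·q² = 225 − 228 = -3.
  k = 3: m = 6, d = 3, a = ⌊(7 + 6)/3⌋ = 4; p/q = (4·15 + 8)/(4·2 + 1) = 68/9; p² − 57·q² = 4624 − 4617 = 7.
  k = 4: m = 6, d = 7, a = ⌊(7 + 6)/7⌋ = 1; p/q = (1·68 + 15)/(1·9 + 2) = 83/11; p² − 57·q² = 6889 − 6897 = -8.
  k = 5: m = 1, d = 8, a = ⌊(7 + 1)/8⌋ = 1; p/q = (1·83 + 68)/(1·11 + 9) = 151/20; p² − 57·q² = 22801 − 22800 = 1.
  The first convergent with p² − 57·q² = 1 gives the fundamental solution (x₁, y₁) = (151, 20).
Step 2: Apply the recurrence (x_{n+1}, y_{n+1}) = (x₁x_n + 57y₁y_n, x₁y_n + y₁x_n) repeatedly.
  From (x_1, y_1) = (151, 20): x_2 = 151·151 + 57·20·20 = 45601; y_2 = 151·20 + 20·151 = 6040.
  From (x_2, y_2) = (45601, 6040): x_3 = 151·45601 + 57·20·6040 = 13771351; y_3 = 151·6040 + 20·45601 = 1824060.
Step 3: Verify x_3² - 57·y_3² = 189650108365201 - 189650108365200 = 1 (should be 1). ✓

(x_1, y_1) = (151, 20); (x_3, y_3) = (13771351, 1824060).


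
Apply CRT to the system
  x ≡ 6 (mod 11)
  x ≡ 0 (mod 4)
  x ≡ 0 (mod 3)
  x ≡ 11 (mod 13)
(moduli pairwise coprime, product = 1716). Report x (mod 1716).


Product of moduli M = 11 · 4 · 3 · 13 = 1716.
Merge one congruence at a time:
  Start: x ≡ 6 (mod 11).
  Combine with x ≡ 0 (mod 4); new modulus lcm = 44.
    Write x = 6 + 11·t and substitute into x ≡ 0 (mod 4): 11·t ≡ 0 − 6 = -6 (mod 4).
    Reduce coefficients mod 4: 3·t ≡ 2 (mod 4).
    The inverse of 3 mod 4 is 3 (since 3·3 = 9 = 2·4 + 1), so t ≡ 3·2 = 6 ≡ 2 (mod 4).
    Then x = 6 + 11·2 = 28, valid modulo lcm(11, 4) = 44: x ≡ 28 (mod 44).
  Combine with x ≡ 0 (mod 3); new modulus lcm = 132.
    Write x = 28 + 44·t and substitute into x ≡ 0 (mod 3): 44·t ≡ 0 − 28 = -28 (mod 3).
    Reduce coefficients mod 3: 2·t ≡ 2 (mod 3).
    The inverse of 2 mod 3 is 2 (since 2·2 = 4 = 1·3 + 1), so t ≡ 2·2 = 4 ≡ 1 (mod 3).
    Then x = 28 + 44·1 = 72, valid modulo lcm(44, 3) = 132: x ≡ 72 (mod 132).
  Combine with x ≡ 11 (mod 13); new modulus lcm = 1716.
    Write x = 72 + 132·t and substitute into x ≡ 11 (mod 13): 132·t ≡ 11 − 72 = -61 (mod 13).
    Reduce coefficients mod 13: 2·t ≡ 4 (mod 13).
    The inverse of 2 mod 13 is 7 (since 2·7 = 14 = 1·13 + 1), so t ≡ 7·4 = 28 ≡ 2 (mod 13).
    Then x = 72 + 132·2 = 336, valid modulo lcm(132, 13) = 1716: x ≡ 336 (mod 1716).
Verify against each original: 336 mod 11 = 6, 336 mod 4 = 0, 336 mod 3 = 0, 336 mod 13 = 11.

x ≡ 336 (mod 1716).


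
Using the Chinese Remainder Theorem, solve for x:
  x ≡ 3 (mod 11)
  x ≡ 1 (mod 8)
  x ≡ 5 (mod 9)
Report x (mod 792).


Moduli 11, 8, 9 are pairwise coprime; by CRT there is a unique solution modulo M = 11 · 8 · 9 = 792.
Solve pairwise, accumulating the modulus:
  Start with x ≡ 3 (mod 11).
  Combine with x ≡ 1 (mod 8): since gcd(11, 8) = 1, we get a unique residue mod 88.
    Write x = 3 + 11·t and substitute into x ≡ 1 (mod 8): 11·t ≡ 1 − 3 = -2 (mod 8).
    Reduce coefficients mod 8: 3·t ≡ 6 (mod 8).
    The inverse of 3 mod 8 is 3 (since 3·3 = 9 = 1·8 + 1), so t ≡ 3·6 = 18 ≡ 2 (mod 8).
    Then x = 3 + 11·2 = 25, valid modulo lcm(11, 8) = 88: x ≡ 25 (mod 88).
  Combine with x ≡ 5 (mod 9): since gcd(88, 9) = 1, we get a unique residue mod 792.
    Write x = 25 + 88·t and substitute into x ≡ 5 (mod 9): 88·t ≡ 5 − 25 = -20 (mod 9).
    Reduce coefficients mod 9: 7·t ≡ 7 (mod 9).
    The inverse of 7 mod 9 is 4 (since 7·4 = 28 = 3·9 + 1), so t ≡ 4·7 = 28 ≡ 1 (mod 9).
    Then x = 25 + 88·1 = 113, valid modulo lcm(88, 9) = 792: x ≡ 113 (mod 792).
Verify: 113 mod 11 = 3 ✓, 113 mod 8 = 1 ✓, 113 mod 9 = 5 ✓.

x ≡ 113 (mod 792).


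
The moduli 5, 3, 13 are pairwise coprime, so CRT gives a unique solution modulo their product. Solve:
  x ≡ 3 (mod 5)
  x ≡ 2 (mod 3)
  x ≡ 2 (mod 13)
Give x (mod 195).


Moduli 5, 3, 13 are pairwise coprime; by CRT there is a unique solution modulo M = 5 · 3 · 13 = 195.
Solve pairwise, accumulating the modulus:
  Start with x ≡ 3 (mod 5).
  Combine with x ≡ 2 (mod 3): since gcd(5, 3) = 1, we get a unique residue mod 15.
    Write x = 3 + 5·t and substitute into x ≡ 2 (mod 3): 5·t ≡ 2 − 3 = -1 (mod 3).
    Reduce coefficients mod 3: 2·t ≡ 2 (mod 3).
    The inverse of 2 mod 3 is 2 (since 2·2 = 4 = 1·3 + 1), so t ≡ 2·2 = 4 ≡ 1 (mod 3).
    Then x = 3 + 5·1 = 8, valid modulo lcm(5, 3) = 15: x ≡ 8 (mod 15).
  Combine with x ≡ 2 (mod 13): since gcd(15, 13) = 1, we get a unique residue mod 195.
    Write x = 8 + 15·t and substitute into x ≡ 2 (mod 13): 15·t ≡ 2 − 8 = -6 (mod 13).
    Reduce coefficients mod 13: 2·t ≡ 7 (mod 13).
    The inverse of 2 mod 13 is 7 (since 2·7 = 14 = 1·13 + 1), so t ≡ 7·7 = 49 ≡ 10 (mod 13).
    Then x = 8 + 15·10 = 158, valid modulo lcm(15, 13) = 195: x ≡ 158 (mod 195).
Verify: 158 mod 5 = 3 ✓, 158 mod 3 = 2 ✓, 158 mod 13 = 2 ✓.

x ≡ 158 (mod 195).


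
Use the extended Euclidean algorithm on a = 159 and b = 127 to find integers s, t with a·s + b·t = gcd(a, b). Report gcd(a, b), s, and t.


Euclidean algorithm on (159, 127) — divide until remainder is 0:
  159 = 1 · 127 + 32
  127 = 3 · 32 + 31
  32 = 1 · 31 + 1
  31 = 31 · 1 + 0
gcd(159, 127) = 1.
Track Bezout coefficients alongside the remainders: start with r₀ = 159 = a·1 + b·0 (s = 1, t = 0) and r₁ = 127 = a·0 + b·1 (s = 0, t = 1); each new remainder r_{k+1} = r_{k-1} − q_k·r_k inherits s_{k+1} = s_{k-1} − q_k·s_k, t_{k+1} = t_{k-1} − q_k·t_k, so r_k = a·s_k + b·t_k at every step:
  q = 1: r = 32, s = 1 − 1·0 = 1, t = 0 − 1·1 = -1  (check: 159·1 + 127·(-1) = 32)
  q = 3: r = 31, s = 0 − 3·1 = -3, t = 1 − 3·(-1) = 4  (check: 159·(-3) + 127·4 = 31)
  q = 1: r = 1, s = 1 − 1·(-3) = 4, t = -1 − 1·4 = -5  (check: 159·4 + 127·(-5) = 1)
The row with r = 1 (the gcd) gives the Bezout coefficients s = 4, t = -5.
Result: 159 · (4) + 127 · (-5) = 1.

gcd(159, 127) = 1; s = 4, t = -5 (check: 159·4 + 127·(-5) = 1).


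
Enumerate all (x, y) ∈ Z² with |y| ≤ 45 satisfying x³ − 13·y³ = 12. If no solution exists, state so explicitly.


The equation is x³ - 13y³ = 12. For fixed y, x³ = 13·y³ + 12, so a solution requires the RHS to be a perfect cube.
Strategy: iterate y from -45 to 45, compute RHS = 13·y³ + 12, and check whether it is a (positive or negative) perfect cube.
Check small values of y:
  y = 0: RHS = 12 is not a perfect cube.
  y = 1: RHS = 25 is not a perfect cube.
  y = -1: RHS = -1 = (-1)³ ⇒ x = -1 works.
  y = 2: RHS = 116 is not a perfect cube.
  y = -2: RHS = -92 is not a perfect cube.
  y = 3: RHS = 363 is not a perfect cube.
  y = -3: RHS = -339 is not a perfect cube.
Continuing the search up to |y| = 45 finds no further solutions beyond those listed.
Collected solutions: (-1, -1).

Solutions (with |y| ≤ 45): (-1, -1).


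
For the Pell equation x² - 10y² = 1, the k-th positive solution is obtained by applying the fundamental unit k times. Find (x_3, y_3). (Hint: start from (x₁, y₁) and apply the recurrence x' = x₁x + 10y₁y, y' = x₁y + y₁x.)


Step 1: Find the fundamental solution (x₁, y₁) of x² - 10y² = 1.
  Expand √10 as a continued fraction. a₀ = ⌊√10⌋ = 3; iterate m_{k+1} = d_k·a_k − m_k, d_{k+1} = (10 − m_{k+1}²)/d_k, a_{k+1} = ⌊(a₀ + m_{k+1})/d_{k+1}⌋ (starting m₀ = 0, d₀ = 1), with convergents p_k = a_k·p_{k-1} + p_{k-2}, q_k = a_k·q_{k-1} + q_{k-2} (p₋₁ = 1, q₋₁ = 0):
  k = 0: a₀ = 3; p₀/q₀ = 3/1; p₀² − 10·q₀² = 9 − 10 = -1.
  k = 1: m = 3, d = 1, a = ⌊(3 + 3)/1⌋ = 6; p/q = (6·3 + 1)/(6·1 + 0) = 19/6; p² − 10·q² = 361 − 360 = 1.
  The first convergent with p² − 10·q² = 1 gives the fundamental solution (x₁, y₁) = (19, 6).
Step 2: Apply the recurrence (x_{n+1}, y_{n+1}) = (x₁x_n + 10y₁y_n, x₁y_n + y₁x_n) repeatedly.
  From (x_1, y_1) = (19, 6): x_2 = 19·19 + 10·6·6 = 721; y_2 = 19·6 + 6·19 = 228.
  From (x_2, y_2) = (721, 228): x_3 = 19·721 + 10·6·228 = 27379; y_3 = 19·228 + 6·721 = 8658.
Step 3: Verify x_3² - 10·y_3² = 749609641 - 749609640 = 1 (should be 1). ✓

(x_1, y_1) = (19, 6); (x_3, y_3) = (27379, 8658).


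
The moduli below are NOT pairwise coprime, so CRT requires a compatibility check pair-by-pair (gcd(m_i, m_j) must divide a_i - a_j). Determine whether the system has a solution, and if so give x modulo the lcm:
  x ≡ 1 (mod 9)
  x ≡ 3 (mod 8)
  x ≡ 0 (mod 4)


Moduli 9, 8, 4 are not pairwise coprime, so CRT works modulo lcm(m_i) when all pairwise compatibility conditions hold.
Pairwise compatibility: gcd(m_i, m_j) must divide a_i - a_j for every pair.
Merge one congruence at a time:
  Start: x ≡ 1 (mod 9).
  Combine with x ≡ 3 (mod 8): gcd(9, 8) = 1; 3 - 1 = 2, which IS divisible by 1, so compatible.
    Write x = 1 + 9·t and substitute into x ≡ 3 (mod 8): 9·t ≡ 3 − 1 = 2 (mod 8).
    Reduce coefficients mod 8: 1·t ≡ 2 (mod 8).
    So t ≡ 2 (mod 8).
    Then x = 1 + 9·2 = 19, valid modulo lcm(9, 8) = 72: x ≡ 19 (mod 72).
  Combine with x ≡ 0 (mod 4): gcd(72, 4) = 4, and 0 - 19 = -19 is NOT divisible by 4.
    ⇒ system is inconsistent (no integer solution).

No solution (the system is inconsistent).


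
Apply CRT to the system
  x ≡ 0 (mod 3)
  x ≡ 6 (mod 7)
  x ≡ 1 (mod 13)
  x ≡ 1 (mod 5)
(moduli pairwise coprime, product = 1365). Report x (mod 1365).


Product of moduli M = 3 · 7 · 13 · 5 = 1365.
Merge one congruence at a time:
  Start: x ≡ 0 (mod 3).
  Combine with x ≡ 6 (mod 7); new modulus lcm = 21.
    Write x = 0 + 3·t and substitute into x ≡ 6 (mod 7): 3·t ≡ 6 − 0 = 6 (mod 7).
    The inverse of 3 mod 7 is 5 (since 3·5 = 15 = 2·7 + 1), so t ≡ 5·6 = 30 ≡ 2 (mod 7).
    Then x = 0 + 3·2 = 6, valid modulo lcm(3, 7) = 21: x ≡ 6 (mod 21).
  Combine with x ≡ 1 (mod 13); new modulus lcm = 273.
    Write x = 6 + 21·t and substitute into x ≡ 1 (mod 13): 21·t ≡ 1 − 6 = -5 (mod 13).
    Reduce coefficients mod 13: 8·t ≡ 8 (mod 13).
    The inverse of 8 mod 13 is 5 (since 8·5 = 40 = 3·13 + 1), so t ≡ 5·8 = 40 ≡ 1 (mod 13).
    Then x = 6 + 21·1 = 27, valid modulo lcm(21, 13) = 273: x ≡ 27 (mod 273).
  Combine with x ≡ 1 (mod 5); new modulus lcm = 1365.
    Write x = 27 + 273·t and substitute into x ≡ 1 (mod 5): 273·t ≡ 1 − 27 = -26 (mod 5).
    Reduce coefficients mod 5: 3·t ≡ 4 (mod 5).
    The inverse of 3 mod 5 is 2 (since 3·2 = 6 = 1·5 + 1), so t ≡ 2·4 = 8 ≡ 3 (mod 5).
    Then x = 27 + 273·3 = 846, valid modulo lcm(273, 5) = 1365: x ≡ 846 (mod 1365).
Verify against each original: 846 mod 3 = 0, 846 mod 7 = 6, 846 mod 13 = 1, 846 mod 5 = 1.

x ≡ 846 (mod 1365).


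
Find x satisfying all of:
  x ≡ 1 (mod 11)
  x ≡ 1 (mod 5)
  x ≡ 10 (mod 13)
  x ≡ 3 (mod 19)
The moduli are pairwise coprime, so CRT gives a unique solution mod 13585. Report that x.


Product of moduli M = 11 · 5 · 13 · 19 = 13585.
Merge one congruence at a time:
  Start: x ≡ 1 (mod 11).
  Combine with x ≡ 1 (mod 5); new modulus lcm = 55.
    Write x = 1 + 11·t and substitute into x ≡ 1 (mod 5): 11·t ≡ 1 − 1 = 0 (mod 5).
    Reduce coefficients mod 5: 1·t ≡ 0 (mod 5).
    So t ≡ 0 (mod 5).
    Then x = 1 + 11·0 = 1, valid modulo lcm(11, 5) = 55: x ≡ 1 (mod 55).
  Combine with x ≡ 10 (mod 13); new modulus lcm = 715.
    Write x = 1 + 55·t and substitute into x ≡ 10 (mod 13): 55·t ≡ 10 − 1 = 9 (mod 13).
    Reduce coefficients mod 13: 3·t ≡ 9 (mod 13).
    The inverse of 3 mod 13 is 9 (since 3·9 = 27 = 2·13 + 1), so t ≡ 9·9 = 81 ≡ 3 (mod 13).
    Then x = 1 + 55·3 = 166, valid modulo lcm(55, 13) = 715: x ≡ 166 (mod 715).
  Combine with x ≡ 3 (mod 19); new modulus lcm = 13585.
    Write x = 166 + 715·t and substitute into x ≡ 3 (mod 19): 715·t ≡ 3 − 166 = -163 (mod 19).
    Reduce coefficients mod 19: 12·t ≡ 8 (mod 19).
    The inverse of 12 mod 19 is 8 (since 12·8 = 96 = 5·19 + 1), so t ≡ 8·8 = 64 ≡ 7 (mod 19).
    Then x = 166 + 715·7 = 5171, valid modulo lcm(715, 19) = 13585: x ≡ 5171 (mod 13585).
Verify against each original: 5171 mod 11 = 1, 5171 mod 5 = 1, 5171 mod 13 = 10, 5171 mod 19 = 3.

x ≡ 5171 (mod 13585).


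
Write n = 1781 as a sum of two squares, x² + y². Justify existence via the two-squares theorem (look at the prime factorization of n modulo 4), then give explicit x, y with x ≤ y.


Step 1: Factor n = 1781 = 13 · 137.
Step 2: Check the mod-4 condition on each prime factor: 13 ≡ 1 (mod 4), exponent 1; 137 ≡ 1 (mod 4), exponent 1.
All primes ≡ 3 (mod 4) appear to even exponent (or don't appear), so by the two-squares theorem n IS expressible as a sum of two squares.
Step 3: Build a representation. Here n = 13 · 137 is a product of primes ≡ 1 (mod 4). Each prime p ≡ 1 (mod 4) is itself a sum of two squares; find a² by testing p − a² for a perfect square:
  13: 13 − 1² = 12, 13 − 2² = 9 = 3² ⇒ 13 = 2² + 3².
  137: 137 − 1² = 136, 137 − 2² = 133, 137 − 3² = 128, 137 − 4² = 121 = 11² ⇒ 137 = 4² + 11².
  Combine using the Brahmagupta–Fibonacci identity (a² + b²)(c² + d²) = (ac − bd)² + (ad + bc)² = (ac + bd)² + (ad − bc)²:
  13 · 137 = 1781: from (2² + 3²)(4² + 11²), take (2·4 − 3·11, 2·11 + 3·4) = (8 − 33, 22 + 12) = (-25, 34); dropping signs (only squares matter) gives (25, 34); check 25² + 34² = 625 + 1156 = 1781 ✓.
Step 4: Order so x ≤ y and verify: 25² + 34² = 625 + 1156 = 1781 = n. ✓

n = 1781 = 25² + 34² (one valid representation with x ≤ y).


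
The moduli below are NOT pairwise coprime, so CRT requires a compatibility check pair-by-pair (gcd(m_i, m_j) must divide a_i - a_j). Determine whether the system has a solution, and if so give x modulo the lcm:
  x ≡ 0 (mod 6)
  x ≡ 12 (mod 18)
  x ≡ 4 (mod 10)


Moduli 6, 18, 10 are not pairwise coprime, so CRT works modulo lcm(m_i) when all pairwise compatibility conditions hold.
Pairwise compatibility: gcd(m_i, m_j) must divide a_i - a_j for every pair.
Merge one congruence at a time:
  Start: x ≡ 0 (mod 6).
  Combine with x ≡ 12 (mod 18): gcd(6, 18) = 6; 12 - 0 = 12, which IS divisible by 6, so compatible.
    Write x = 0 + 6·t and substitute into x ≡ 12 (mod 18): 6·t ≡ 12 − 0 = 12 (mod 18).
    Divide the congruence (and modulus) by g = 6: 1·t ≡ 2 (mod 3).
    So t ≡ 2 (mod 3).
    Then x = 0 + 6·2 = 12, valid modulo lcm(6, 18) = 18: x ≡ 12 (mod 18).
  Combine with x ≡ 4 (mod 10): gcd(18, 10) = 2; 4 - 12 = -8, which IS divisible by 2, so compatible.
    Write x = 12 + 18·t and substitute into x ≡ 4 (mod 10): 18·t ≡ 4 − 12 = -8 (mod 10).
    Divide the congruence (and modulus) by g = 2: 9·t ≡ -4 (mod 5).
    Reduce coefficients mod 5: 4·t ≡ 1 (mod 5).
    The inverse of 4 mod 5 is 4 (since 4·4 = 16 = 3·5 + 1), so t ≡ 4·1 = 4 ≡ 4 (mod 5).
    Then x = 12 + 18·4 = 84, valid modulo lcm(18, 10) = 90: x ≡ 84 (mod 90).
Verify: 84 mod 6 = 0, 84 mod 18 = 12, 84 mod 10 = 4.

x ≡ 84 (mod 90).


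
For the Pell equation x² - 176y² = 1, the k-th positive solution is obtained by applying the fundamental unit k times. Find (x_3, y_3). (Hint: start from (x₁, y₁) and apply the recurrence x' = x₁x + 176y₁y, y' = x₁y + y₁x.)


Step 1: Find the fundamental solution (x₁, y₁) of x² - 176y² = 1.
  Expand √176 as a continued fraction. a₀ = ⌊√176⌋ = 13; iterate m_{k+1} = d_k·a_k − m_k, d_{k+1} = (176 − m_{k+1}²)/d_k, a_{k+1} = ⌊(a₀ + m_{k+1})/d_{k+1}⌋ (starting m₀ = 0, d₀ = 1), with convergents p_k = a_k·p_{k-1} + p_{k-2}, q_k = a_k·q_{k-1} + q_{k-2} (p₋₁ = 1, q₋₁ = 0):
  k = 0: a₀ = 13; p₀/q₀ = 13/1; p₀² − 176·q₀² = 169 − 176 = -7.
  k = 1: m = 13, d = 7, a = ⌊(13 + 13)/7⌋ = 3; p/q = (3·13 + 1)/(3·1 + 0) = 40/3; p² − 176·q² = 1600 − 1584 = 16.
  k = 2: m = 8, d = 16, a = ⌊(13 + 8)/16⌋ = 1; p/q = (1·40 + 13)/(1·3 + 1) = 53/4; p² − 176·q² = 2809 − 2816 = -7.
  k = 3: m = 8, d = 7, a = ⌊(13 + 8)/7⌋ = 3; p/q = (3·53 + 40)/(3·4 + 3) = 199/15; p² − 176·q² = 39601 − 39600 = 1.
  The first convergent with p² − 176·q² = 1 gives the fundamental solution (x₁, y₁) = (199, 15).
Step 2: Apply the recurrence (x_{n+1}, y_{n+1}) = (x₁x_n + 176y₁y_n, x₁y_n + y₁x_n) repeatedly.
  From (x_1, y_1) = (199, 15): x_2 = 199·199 + 176·15·15 = 79201; y_2 = 199·15 + 15·199 = 5970.
  From (x_2, y_2) = (79201, 5970): x_3 = 199·79201 + 176·15·5970 = 31521799; y_3 = 199·5970 + 15·79201 = 2376045.
Step 3: Verify x_3² - 176·y_3² = 993623812196401 - 993623812196400 = 1 (should be 1). ✓

(x_1, y_1) = (199, 15); (x_3, y_3) = (31521799, 2376045).


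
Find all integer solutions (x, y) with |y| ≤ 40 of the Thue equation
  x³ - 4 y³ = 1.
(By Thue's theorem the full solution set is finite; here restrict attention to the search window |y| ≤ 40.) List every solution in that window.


The equation is x³ - 4y³ = 1. For fixed y, x³ = 4·y³ + 1, so a solution requires the RHS to be a perfect cube.
Strategy: iterate y from -40 to 40, compute RHS = 4·y³ + 1, and check whether it is a (positive or negative) perfect cube.
Check small values of y:
  y = 0: RHS = 1 = (1)³ ⇒ x = 1 works.
  y = 1: RHS = 5 is not a perfect cube.
  y = -1: RHS = -3 is not a perfect cube.
  y = 2: RHS = 33 is not a perfect cube.
  y = -2: RHS = -31 is not a perfect cube.
  y = 3: RHS = 109 is not a perfect cube.
  y = -3: RHS = -107 is not a perfect cube.
Continuing the search up to |y| = 40 finds no further solutions beyond those listed.
Collected solutions: (1, 0).

Solutions (with |y| ≤ 40): (1, 0).


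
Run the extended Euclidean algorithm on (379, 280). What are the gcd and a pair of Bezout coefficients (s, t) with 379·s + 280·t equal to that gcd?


Euclidean algorithm on (379, 280) — divide until remainder is 0:
  379 = 1 · 280 + 99
  280 = 2 · 99 + 82
  99 = 1 · 82 + 17
  82 = 4 · 17 + 14
  17 = 1 · 14 + 3
  14 = 4 · 3 + 2
  3 = 1 · 2 + 1
  2 = 2 · 1 + 0
gcd(379, 280) = 1.
Track Bezout coefficients alongside the remainders: start with r₀ = 379 = a·1 + b·0 (s = 1, t = 0) and r₁ = 280 = a·0 + b·1 (s = 0, t = 1); each new remainder r_{k+1} = r_{k-1} − q_k·r_k inherits s_{k+1} = s_{k-1} − q_k·s_k, t_{k+1} = t_{k-1} − q_k·t_k, so r_k = a·s_k + b·t_k at every step:
  q = 1: r = 99, s = 1 − 1·0 = 1, t = 0 − 1·1 = -1  (check: 379·1 + 280·(-1) = 99)
  q = 2: r = 82, s = 0 − 2·1 = -2, t = 1 − 2·(-1) = 3  (check: 379·(-2) + 280·3 = 82)
  q = 1: r = 17, s = 1 − 1·(-2) = 3, t = -1 − 1·3 = -4  (check: 379·3 + 280·(-4) = 17)
  q = 4: r = 14, s = -2 − 4·3 = -14, t = 3 − 4·(-4) = 19  (check: 379·(-14) + 280·19 = 14)
  q = 1: r = 3, s = 3 − 1·(-14) = 17, t = -4 − 1·19 = -23  (check: 379·17 + 280·(-23) = 3)
  q = 4: r = 2, s = -14 − 4·17 = -82, t = 19 − 4·(-23) = 111  (check: 379·(-82) + 280·111 = 2)
  q = 1: r = 1, s = 17 − 1·(-82) = 99, t = -23 − 1·111 = -134  (check: 379·99 + 280·(-134) = 1)
The row with r = 1 (the gcd) gives the Bezout coefficients s = 99, t = -134.
Result: 379 · (99) + 280 · (-134) = 1.

gcd(379, 280) = 1; s = 99, t = -134 (check: 379·99 + 280·(-134) = 1).


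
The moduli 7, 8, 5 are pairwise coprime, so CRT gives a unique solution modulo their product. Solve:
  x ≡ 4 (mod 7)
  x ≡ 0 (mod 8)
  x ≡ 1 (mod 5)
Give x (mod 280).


Moduli 7, 8, 5 are pairwise coprime; by CRT there is a unique solution modulo M = 7 · 8 · 5 = 280.
Solve pairwise, accumulating the modulus:
  Start with x ≡ 4 (mod 7).
  Combine with x ≡ 0 (mod 8): since gcd(7, 8) = 1, we get a unique residue mod 56.
    Write x = 4 + 7·t and substitute into x ≡ 0 (mod 8): 7·t ≡ 0 − 4 = -4 (mod 8).
    Reduce coefficients mod 8: 7·t ≡ 4 (mod 8).
    The inverse of 7 mod 8 is 7 (since 7·7 = 49 = 6·8 + 1), so t ≡ 7·4 = 28 ≡ 4 (mod 8).
    Then x = 4 + 7·4 = 32, valid modulo lcm(7, 8) = 56: x ≡ 32 (mod 56).
  Combine with x ≡ 1 (mod 5): since gcd(56, 5) = 1, we get a unique residue mod 280.
    Write x = 32 + 56·t and substitute into x ≡ 1 (mod 5): 56·t ≡ 1 − 32 = -31 (mod 5).
    Reduce coefficients mod 5: 1·t ≡ 4 (mod 5).
    So t ≡ 4 (mod 5).
    Then x = 32 + 56·4 = 256, valid modulo lcm(56, 5) = 280: x ≡ 256 (mod 280).
Verify: 256 mod 7 = 4 ✓, 256 mod 8 = 0 ✓, 256 mod 5 = 1 ✓.

x ≡ 256 (mod 280).


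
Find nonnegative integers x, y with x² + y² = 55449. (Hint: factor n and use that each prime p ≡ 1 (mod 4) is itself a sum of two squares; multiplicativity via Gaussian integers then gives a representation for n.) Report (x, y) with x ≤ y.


Step 1: Factor n = 55449 = 3^2 · 61 · 101.
Step 2: Check the mod-4 condition on each prime factor: 3 ≡ 3 (mod 4), exponent 2 (must be even); 61 ≡ 1 (mod 4), exponent 1; 101 ≡ 1 (mod 4), exponent 1.
All primes ≡ 3 (mod 4) appear to even exponent (or don't appear), so by the two-squares theorem n IS expressible as a sum of two squares.
Step 3: Build a representation. Group n = k² · m with k = 3 and m = 61 · 101 = 6161 (a product of primes ≡ 1 (mod 4)); a representation of m scales to one of n via (k·x)² + (k·y)² = k²(x² + y²). Each prime p ≡ 1 (mod 4) is itself a sum of two squares; find a² by testing p − a² for a perfect square:
  61: 61 − 1² = 60, 61 − 2² = 57, 61 − 3² = 52, 61 − 4² = 45, 61 − 5² = 36 = 6² ⇒ 61 = 5² + 6².
  101: 101 − 1² = 100 = 10² ⇒ 101 = 1² + 10².
  Combine using the Brahmagupta–Fibonacci identity (a² + b²)(c² + d²) = (ac − bd)² + (ad + bc)² = (ac + bd)² + (ad − bc)²:
  61 · 101 = 6161: from (5² + 6²)(1² + 10²), take (5·1 − 6·10, 5·10 + 6·1) = (5 − 60, 50 + 6) = (-55, 56); dropping signs (only squares matter) gives (55, 56); check 55² + 56² = 3025 + 3136 = 6161 ✓.
  Scale by k = 3: (3·55, 3·56) = (165, 168).
Step 4: Order so x ≤ y and verify: 165² + 168² = 27225 + 28224 = 55449 = n. ✓

n = 55449 = 165² + 168² (one valid representation with x ≤ y).


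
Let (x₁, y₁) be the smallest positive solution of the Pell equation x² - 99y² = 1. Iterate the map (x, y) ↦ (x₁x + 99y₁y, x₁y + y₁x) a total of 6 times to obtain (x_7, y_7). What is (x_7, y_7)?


Step 1: Find the fundamental solution (x₁, y₁) of x² - 99y² = 1.
  Expand √99 as a continued fraction. a₀ = ⌊√99⌋ = 9; iterate m_{k+1} = d_k·a_k − m_k, d_{k+1} = (99 − m_{k+1}²)/d_k, a_{k+1} = ⌊(a₀ + m_{k+1})/d_{k+1}⌋ (starting m₀ = 0, d₀ = 1), with convergents p_k = a_k·p_{k-1} + p_{k-2}, q_k = a_k·q_{k-1} + q_{k-2} (p₋₁ = 1, q₋₁ = 0):
  k = 0: a₀ = 9; p₀/q₀ = 9/1; p₀² − 99·q₀² = 81 − 99 = -18.
  k = 1: m = 9, d = 18, a = ⌊(9 + 9)/18⌋ = 1; p/q = (1·9 + 1)/(1·1 + 0) = 10/1; p² − 99·q² = 100 − 99 = 1.
  The first convergent with p² − 99·q² = 1 gives the fundamental solution (x₁, y₁) = (10, 1).
Step 2: Apply the recurrence (x_{n+1}, y_{n+1}) = (x₁x_n + 99y₁y_n, x₁y_n + y₁x_n) repeatedly.
  From (x_1, y_1) = (10, 1): x_2 = 10·10 + 99·1·1 = 199; y_2 = 10·1 + 1·10 = 20.
  From (x_2, y_2) = (199, 20): x_3 = 10·199 + 99·1·20 = 3970; y_3 = 10·20 + 1·199 = 399.
  From (x_3, y_3) = (3970, 399): x_4 = 10·3970 + 99·1·399 = 79201; y_4 = 10·399 + 1·3970 = 7960.
  From (x_4, y_4) = (79201, 7960): x_5 = 10·79201 + 99·1·7960 = 1580050; y_5 = 10·7960 + 1·79201 = 158801.
  From (x_5, y_5) = (1580050, 158801): x_6 = 10·1580050 + 99·1·158801 = 31521799; y_6 = 10·158801 + 1·1580050 = 3168060.
  From (x_6, y_6) = (31521799, 3168060): x_7 = 10·31521799 + 99·1·3168060 = 628855930; y_7 = 10·3168060 + 1·31521799 = 63202399.
Step 3: Verify x_7² - 99·y_7² = 395459780696164900 - 395459780696164899 = 1 (should be 1). ✓

(x_1, y_1) = (10, 1); (x_7, y_7) = (628855930, 63202399).


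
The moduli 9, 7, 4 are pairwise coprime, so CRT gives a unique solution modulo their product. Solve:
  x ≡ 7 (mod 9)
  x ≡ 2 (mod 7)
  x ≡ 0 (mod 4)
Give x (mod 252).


Moduli 9, 7, 4 are pairwise coprime; by CRT there is a unique solution modulo M = 9 · 7 · 4 = 252.
Solve pairwise, accumulating the modulus:
  Start with x ≡ 7 (mod 9).
  Combine with x ≡ 2 (mod 7): since gcd(9, 7) = 1, we get a unique residue mod 63.
    Write x = 7 + 9·t and substitute into x ≡ 2 (mod 7): 9·t ≡ 2 − 7 = -5 (mod 7).
    Reduce coefficients mod 7: 2·t ≡ 2 (mod 7).
    The inverse of 2 mod 7 is 4 (since 2·4 = 8 = 1·7 + 1), so t ≡ 4·2 = 8 ≡ 1 (mod 7).
    Then x = 7 + 9·1 = 16, valid modulo lcm(9, 7) = 63: x ≡ 16 (mod 63).
  Combine with x ≡ 0 (mod 4): since gcd(63, 4) = 1, we get a unique residue mod 252.
    Write x = 16 + 63·t and substitute into x ≡ 0 (mod 4): 63·t ≡ 0 − 16 = -16 (mod 4).
    Reduce coefficients mod 4: 3·t ≡ 0 (mod 4).
    The inverse of 3 mod 4 is 3 (since 3·3 = 9 = 2·4 + 1), so t ≡ 3·0 = 0 ≡ 0 (mod 4).
    Then x = 16 + 63·0 = 16, valid modulo lcm(63, 4) = 252: x ≡ 16 (mod 252).
Verify: 16 mod 9 = 7 ✓, 16 mod 7 = 2 ✓, 16 mod 4 = 0 ✓.

x ≡ 16 (mod 252).


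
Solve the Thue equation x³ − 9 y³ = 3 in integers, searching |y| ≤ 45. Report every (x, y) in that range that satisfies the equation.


The equation is x³ - 9y³ = 3. For fixed y, x³ = 9·y³ + 3, so a solution requires the RHS to be a perfect cube.
Strategy: iterate y from -45 to 45, compute RHS = 9·y³ + 3, and check whether it is a (positive or negative) perfect cube.
Check small values of y:
  y = 0: RHS = 3 is not a perfect cube.
  y = 1: RHS = 12 is not a perfect cube.
  y = -1: RHS = -6 is not a perfect cube.
  y = 2: RHS = 75 is not a perfect cube.
  y = -2: RHS = -69 is not a perfect cube.
  y = 3: RHS = 246 is not a perfect cube.
  y = -3: RHS = -240 is not a perfect cube.
Continuing the search up to |y| = 45 finds no solutions either.
No (x, y) in the scanned range satisfies the equation.

No integer solutions with |y| ≤ 45.


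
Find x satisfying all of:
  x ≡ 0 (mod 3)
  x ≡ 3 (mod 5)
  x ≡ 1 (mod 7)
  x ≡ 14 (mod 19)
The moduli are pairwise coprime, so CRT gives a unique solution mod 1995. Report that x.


Product of moduli M = 3 · 5 · 7 · 19 = 1995.
Merge one congruence at a time:
  Start: x ≡ 0 (mod 3).
  Combine with x ≡ 3 (mod 5); new modulus lcm = 15.
    Write x = 0 + 3·t and substitute into x ≡ 3 (mod 5): 3·t ≡ 3 − 0 = 3 (mod 5).
    The inverse of 3 mod 5 is 2 (since 3·2 = 6 = 1·5 + 1), so t ≡ 2·3 = 6 ≡ 1 (mod 5).
    Then x = 0 + 3·1 = 3, valid modulo lcm(3, 5) = 15: x ≡ 3 (mod 15).
  Combine with x ≡ 1 (mod 7); new modulus lcm = 105.
    Write x = 3 + 15·t and substitute into x ≡ 1 (mod 7): 15·t ≡ 1 − 3 = -2 (mod 7).
    Reduce coefficients mod 7: 1·t ≡ 5 (mod 7).
    So t ≡ 5 (mod 7).
    Then x = 3 + 15·5 = 78, valid modulo lcm(15, 7) = 105: x ≡ 78 (mod 105).
  Combine with x ≡ 14 (mod 19); new modulus lcm = 1995.
    Write x = 78 + 105·t and substitute into x ≡ 14 (mod 19): 105·t ≡ 14 − 78 = -64 (mod 19).
    Reduce coefficients mod 19: 10·t ≡ 12 (mod 19).
    The inverse of 10 mod 19 is 2 (since 10·2 = 20 = 1·19 + 1), so t ≡ 2·12 = 24 ≡ 5 (mod 19).
    Then x = 78 + 105·5 = 603, valid modulo lcm(105, 19) = 1995: x ≡ 603 (mod 1995).
Verify against each original: 603 mod 3 = 0, 603 mod 5 = 3, 603 mod 7 = 1, 603 mod 19 = 14.

x ≡ 603 (mod 1995).


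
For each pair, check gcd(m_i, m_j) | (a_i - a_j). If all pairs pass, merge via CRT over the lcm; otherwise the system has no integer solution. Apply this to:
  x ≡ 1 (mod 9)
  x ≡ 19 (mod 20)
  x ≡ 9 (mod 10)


Moduli 9, 20, 10 are not pairwise coprime, so CRT works modulo lcm(m_i) when all pairwise compatibility conditions hold.
Pairwise compatibility: gcd(m_i, m_j) must divide a_i - a_j for every pair.
Merge one congruence at a time:
  Start: x ≡ 1 (mod 9).
  Combine with x ≡ 19 (mod 20): gcd(9, 20) = 1; 19 - 1 = 18, which IS divisible by 1, so compatible.
    Write x = 1 + 9·t and substitute into x ≡ 19 (mod 20): 9·t ≡ 19 − 1 = 18 (mod 20).
    The inverse of 9 mod 20 is 9 (since 9·9 = 81 = 4·20 + 1), so t ≡ 9·18 = 162 ≡ 2 (mod 20).
    Then x = 1 + 9·2 = 19, valid modulo lcm(9, 20) = 180: x ≡ 19 (mod 180).
  Combine with x ≡ 9 (mod 10): gcd(180, 10) = 10; 9 - 19 = -10, which IS divisible by 10, so compatible.
    Write x = 19 + 180·t and substitute into x ≡ 9 (mod 10): 180·t ≡ 9 − 19 = -10 (mod 10).
    Divide the congruence (and modulus) by g = 10: 18·t ≡ -1 (mod 1).
    Modulo 1 every t works; take t = 0.
    Then x = 19 + 180·0 = 19, valid modulo lcm(180, 10) = 180: x ≡ 19 (mod 180).
Verify: 19 mod 9 = 1, 19 mod 20 = 19, 19 mod 10 = 9.

x ≡ 19 (mod 180).


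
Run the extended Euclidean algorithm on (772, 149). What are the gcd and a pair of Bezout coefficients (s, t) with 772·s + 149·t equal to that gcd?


Euclidean algorithm on (772, 149) — divide until remainder is 0:
  772 = 5 · 149 + 27
  149 = 5 · 27 + 14
  27 = 1 · 14 + 13
  14 = 1 · 13 + 1
  13 = 13 · 1 + 0
gcd(772, 149) = 1.
Track Bezout coefficients alongside the remainders: start with r₀ = 772 = a·1 + b·0 (s = 1, t = 0) and r₁ = 149 = a·0 + b·1 (s = 0, t = 1); each new remainder r_{k+1} = r_{k-1} − q_k·r_k inherits s_{k+1} = s_{k-1} − q_k·s_k, t_{k+1} = t_{k-1} − q_k·t_k, so r_k = a·s_k + b·t_k at every step:
  q = 5: r = 27, s = 1 − 5·0 = 1, t = 0 − 5·1 = -5  (check: 772·1 + 149·(-5) = 27)
  q = 5: r = 14, s = 0 − 5·1 = -5, t = 1 − 5·(-5) = 26  (check: 772·(-5) + 149·26 = 14)
  q = 1: r = 13, s = 1 − 1·(-5) = 6, t = -5 − 1·26 = -31  (check: 772·6 + 149·(-31) = 13)
  q = 1: r = 1, s = -5 − 1·6 = -11, t = 26 − 1·(-31) = 57  (check: 772·(-11) + 149·57 = 1)
The row with r = 1 (the gcd) gives the Bezout coefficients s = -11, t = 57.
Result: 772 · (-11) + 149 · (57) = 1.

gcd(772, 149) = 1; s = -11, t = 57 (check: 772·(-11) + 149·57 = 1).


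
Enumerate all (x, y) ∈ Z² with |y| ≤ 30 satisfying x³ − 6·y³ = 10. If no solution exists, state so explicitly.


The equation is x³ - 6y³ = 10. For fixed y, x³ = 6·y³ + 10, so a solution requires the RHS to be a perfect cube.
Strategy: iterate y from -30 to 30, compute RHS = 6·y³ + 10, and check whether it is a (positive or negative) perfect cube.
Check small values of y:
  y = 0: RHS = 10 is not a perfect cube.
  y = 1: RHS = 16 is not a perfect cube.
  y = -1: RHS = 4 is not a perfect cube.
  y = 2: RHS = 58 is not a perfect cube.
  y = -2: RHS = -38 is not a perfect cube.
  y = 3: RHS = 172 is not a perfect cube.
  y = -3: RHS = -152 is not a perfect cube.
Continuing the search up to |y| = 30 finds no solutions either.
No (x, y) in the scanned range satisfies the equation.

No integer solutions with |y| ≤ 30.


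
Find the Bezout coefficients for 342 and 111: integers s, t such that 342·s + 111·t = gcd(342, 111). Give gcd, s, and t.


Euclidean algorithm on (342, 111) — divide until remainder is 0:
  342 = 3 · 111 + 9
  111 = 12 · 9 + 3
  9 = 3 · 3 + 0
gcd(342, 111) = 3.
Track Bezout coefficients alongside the remainders: start with r₀ = 342 = a·1 + b·0 (s = 1, t = 0) and r₁ = 111 = a·0 + b·1 (s = 0, t = 1); each new remainder r_{k+1} = r_{k-1} − q_k·r_k inherits s_{k+1} = s_{k-1} − q_k·s_k, t_{k+1} = t_{k-1} − q_k·t_k, so r_k = a·s_k + b·t_k at every step:
  q = 3: r = 9, s = 1 − 3·0 = 1, t = 0 − 3·1 = -3  (check: 342·1 + 111·(-3) = 9)
  q = 12: r = 3, s = 0 − 12·1 = -12, t = 1 − 12·(-3) = 37  (check: 342·(-12) + 111·37 = 3)
The row with r = 3 (the gcd) gives the Bezout coefficients s = -12, t = 37.
Result: 342 · (-12) + 111 · (37) = 3.

gcd(342, 111) = 3; s = -12, t = 37 (check: 342·(-12) + 111·37 = 3).


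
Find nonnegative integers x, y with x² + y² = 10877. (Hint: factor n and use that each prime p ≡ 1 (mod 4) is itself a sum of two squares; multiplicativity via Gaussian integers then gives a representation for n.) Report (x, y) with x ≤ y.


Step 1: Factor n = 10877 = 73 · 149.
Step 2: Check the mod-4 condition on each prime factor: 73 ≡ 1 (mod 4), exponent 1; 149 ≡ 1 (mod 4), exponent 1.
All primes ≡ 3 (mod 4) appear to even exponent (or don't appear), so by the two-squares theorem n IS expressible as a sum of two squares.
Step 3: Build a representation. Here n = 73 · 149 is a product of primes ≡ 1 (mod 4). Each prime p ≡ 1 (mod 4) is itself a sum of two squares; find a² by testing p − a² for a perfect square:
  73: 73 − 1² = 72, 73 − 2² = 69, 73 − 3² = 64 = 8² ⇒ 73 = 3² + 8².
  149: 149 − 1² = 148, 149 − 2² = 145, 149 − 3² = 140, 149 − 4² = 133, 149 − 5² = 124, 149 − 6² = 113, 149 − 7² = 100 = 10² ⇒ 149 = 7² + 10².
  Combine using the Brahmagupta–Fibonacci identity (a² + b²)(c² + d²) = (ac − bd)² + (ad + bc)² = (ac + bd)² + (ad − bc)²:
  73 · 149 = 10877: from (3² + 8²)(7² + 10²), take (3·7 − 8·10, 3·10 + 8·7) = (21 − 80, 30 + 56) = (-59, 86); dropping signs (only squares matter) gives (59, 86); check 59² + 86² = 3481 + 7396 = 10877 ✓.
Step 4: Order so x ≤ y and verify: 59² + 86² = 3481 + 7396 = 10877 = n. ✓

n = 10877 = 59² + 86² (one valid representation with x ≤ y).
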